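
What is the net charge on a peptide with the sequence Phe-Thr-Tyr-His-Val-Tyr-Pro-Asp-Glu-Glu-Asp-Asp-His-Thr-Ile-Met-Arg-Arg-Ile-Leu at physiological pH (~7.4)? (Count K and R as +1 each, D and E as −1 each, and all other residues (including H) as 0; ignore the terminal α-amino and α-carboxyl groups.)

-3

Positive (K, R): Arg17, Arg18 → +2.
Negative (D, E): Asp8, Glu9, Glu10, Asp11, Asp12 → −5.
Net charge = (+2) + (−5) = −3.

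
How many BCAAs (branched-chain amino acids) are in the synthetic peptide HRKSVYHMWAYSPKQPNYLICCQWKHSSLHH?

Valine (V), leucine (L), and isoleucine (I) are the branched-chain amino acids.
Matching residues: V5, L19, I20, L29.

4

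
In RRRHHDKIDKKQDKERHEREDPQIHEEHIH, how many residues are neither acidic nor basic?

6

Acidic: D, E. Basic: K, R, H. All other residues are neither.
Matching residues: I8, Q12, P22, Q23, I24, I29.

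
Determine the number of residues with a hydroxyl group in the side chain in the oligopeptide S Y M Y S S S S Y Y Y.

10

Serine (S), threonine (T), and tyrosine (Y) each carry a hydroxyl group on the side chain.
Matching residues: S1, Y2, Y4, S5, S6, S7, S8, Y9, Y10, Y11.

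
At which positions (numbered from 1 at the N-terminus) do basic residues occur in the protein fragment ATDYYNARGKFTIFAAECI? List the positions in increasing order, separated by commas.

The basic amino acids are Lys (K), Arg (R), and His (H).
Matching residues: R8, K10.

8, 10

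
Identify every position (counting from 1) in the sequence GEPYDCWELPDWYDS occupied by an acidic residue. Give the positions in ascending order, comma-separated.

2, 5, 8, 11, 14

Only D (aspartate) and E (glutamate) carry a side-chain carboxylic acid.
Matching residues: E2, D5, E8, D11, D14.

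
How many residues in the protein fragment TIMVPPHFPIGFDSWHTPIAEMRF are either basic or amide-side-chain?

3

Basic: H, K, R. Amide-side-chain: N, Q.
Basic residues here: H7, H16, R23 (3).
Amide-side-chain residues here: none (0).
The two groups share no amino acid, so total = 3 + 0 = 3.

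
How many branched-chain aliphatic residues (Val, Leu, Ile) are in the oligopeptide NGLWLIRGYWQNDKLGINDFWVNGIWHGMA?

7

Matching residues: L3, L5, I6, L15, I17, V22, I25.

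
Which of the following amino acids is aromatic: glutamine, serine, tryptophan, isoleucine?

Phenylalanine (F), tryptophan (W), and tyrosine (Y) have aromatic ring side chains.
Of the listed options, only tryptophan belongs to this group.

tryptophan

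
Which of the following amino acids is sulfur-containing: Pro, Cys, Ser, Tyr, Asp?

Only Cys (C) and Met (M) have a sulfur atom in the side chain.
Of the listed options, only Cys belongs to this group.

Cys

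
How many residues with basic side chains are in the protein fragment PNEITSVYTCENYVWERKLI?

2

Lysine (K), arginine (R), and histidine (H) have basic, nitrogen-containing side chains.
Matching residues: R17, K18.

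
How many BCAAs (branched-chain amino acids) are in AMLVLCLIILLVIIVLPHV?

14

V, L, and I make up the branched-chain aliphatic group.
Matching residues: L3, V4, L5, L7, I8, I9, L10, L11, V12, I13, I14, V15, L16, V19.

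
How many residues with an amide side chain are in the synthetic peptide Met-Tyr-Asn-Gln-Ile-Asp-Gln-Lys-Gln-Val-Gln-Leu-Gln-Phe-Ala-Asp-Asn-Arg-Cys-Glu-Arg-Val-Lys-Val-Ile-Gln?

8

Only N (asparagine) and Q (glutamine) carry a side-chain carboxamide.
Matching residues: Asn3, Gln4, Gln7, Gln9, Gln11, Gln13, Asn17, Gln26.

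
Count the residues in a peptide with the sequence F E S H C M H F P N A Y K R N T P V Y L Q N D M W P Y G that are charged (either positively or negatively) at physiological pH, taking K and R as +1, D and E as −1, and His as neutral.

Charged side chains at pH ~7.4: K, R (positive); D, E (negative).
Matching residues: E2, K13, R14, D23.

4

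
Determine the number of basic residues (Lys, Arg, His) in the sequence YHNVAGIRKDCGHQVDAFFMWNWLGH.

5

Matching residues: H2, R8, K9, H13, H26.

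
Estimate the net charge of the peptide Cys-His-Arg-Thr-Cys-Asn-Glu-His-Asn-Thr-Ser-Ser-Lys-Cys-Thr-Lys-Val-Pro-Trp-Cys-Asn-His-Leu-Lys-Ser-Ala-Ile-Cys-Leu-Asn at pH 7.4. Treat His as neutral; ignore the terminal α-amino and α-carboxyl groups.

Near pH 7.4, K and R contribute +1 each, D and E contribute −1 each, and every other side chain (His included, as stated) is uncharged.
Positive (K, R): Arg3, Lys13, Lys16, Lys24 → +4.
Negative (D, E): Glu7 → −1.
Net charge = (+4) + (−1) = +3.

+3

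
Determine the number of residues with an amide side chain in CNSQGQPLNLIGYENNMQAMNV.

8

Only N (asparagine) and Q (glutamine) carry a side-chain carboxamide.
Matching residues: N2, Q4, Q6, N9, N15, N16, Q18, N21.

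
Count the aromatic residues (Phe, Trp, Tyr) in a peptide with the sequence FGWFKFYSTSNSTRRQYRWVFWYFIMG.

Matching residues: F1, W3, F4, F6, Y7, Y17, W19, F21, W22, Y23, F24.

11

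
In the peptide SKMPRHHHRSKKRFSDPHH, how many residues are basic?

11

K, R, and H are the three residues with basic side chains (ε-amine, guanidinium, and imidazole respectively).
Matching residues: K2, R5, H6, H7, H8, R9, K11, K12, R13, H18, H19.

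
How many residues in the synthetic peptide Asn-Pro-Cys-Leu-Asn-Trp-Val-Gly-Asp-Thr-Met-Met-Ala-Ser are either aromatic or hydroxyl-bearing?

Aromatic: F, W, Y. Hydroxyl-bearing: S, T, Y.
Aromatic residues here: Trp6 (1).
Hydroxyl-bearing residues here: Thr10, Ser14 (2).
(Y belongs to both groups, but none appear in this sequence.) Total = 1 + 2 = 3.

3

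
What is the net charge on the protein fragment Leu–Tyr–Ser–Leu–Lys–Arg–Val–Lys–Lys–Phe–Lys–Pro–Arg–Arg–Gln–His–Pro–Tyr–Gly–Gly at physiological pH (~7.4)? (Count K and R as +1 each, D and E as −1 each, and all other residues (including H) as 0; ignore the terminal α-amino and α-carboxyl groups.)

Positive (K, R): Lys5, Arg6, Lys8, Lys9, Lys11, Arg13, Arg14 → +7.
Negative (D, E): none → −0.
Net charge = (+7) + (−0) = +7.

+7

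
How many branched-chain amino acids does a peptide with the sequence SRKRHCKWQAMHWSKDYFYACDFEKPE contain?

Valine (V), leucine (L), and isoleucine (I) are the branched-chain amino acids.
None of the 27 residues belong to this group.

0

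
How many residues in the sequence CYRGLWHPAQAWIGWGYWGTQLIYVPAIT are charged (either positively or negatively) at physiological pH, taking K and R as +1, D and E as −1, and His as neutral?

Charged side chains at pH ~7.4: K, R (positive); D, E (negative).
Matching residues: R3.

1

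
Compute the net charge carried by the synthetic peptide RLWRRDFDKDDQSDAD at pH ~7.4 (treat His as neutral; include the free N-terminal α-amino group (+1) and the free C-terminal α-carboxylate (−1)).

-2

The side chains ionized at physiological pH are Lys/Arg (+1) and Asp/Glu (−1); with His treated as neutral, nothing else contributes.
Positive (K, R): R1, R4, R5, K9 → +4.
Negative (D, E): D6, D8, D10, D11, D14, D16 → −6.
The N-terminus (+1) and C-terminus (−1) cancel.
Net charge = (+4) + (−6) = −2.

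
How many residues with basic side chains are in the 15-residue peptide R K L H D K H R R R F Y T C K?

The basic amino acids are Lys (K), Arg (R), and His (H).
Matching residues: R1, K2, H4, K6, H7, R8, R9, R10, K15.

9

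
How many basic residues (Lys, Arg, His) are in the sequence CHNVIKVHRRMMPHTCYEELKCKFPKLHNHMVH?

Matching residues: H2, K6, H8, R9, R10, H14, K21, K23, K26, H28, H30, H33.

12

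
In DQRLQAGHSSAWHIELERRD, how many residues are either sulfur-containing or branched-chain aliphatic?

3

Sulfur-containing: C, M. Branched-chain aliphatic: I, L, V.
Sulfur-containing residues here: none (0).
Branched-chain aliphatic residues here: L4, I14, L16 (3).
The two groups share no amino acid, so total = 0 + 3 = 3.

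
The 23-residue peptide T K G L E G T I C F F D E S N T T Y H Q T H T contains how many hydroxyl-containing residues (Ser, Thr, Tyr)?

8

Matching residues: T1, T7, S14, T16, T17, Y18, T21, T23.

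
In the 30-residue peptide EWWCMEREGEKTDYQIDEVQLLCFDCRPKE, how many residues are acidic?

9

Only D (aspartate) and E (glutamate) carry a side-chain carboxylic acid.
Matching residues: E1, E6, E8, E10, D13, D17, E18, D25, E30.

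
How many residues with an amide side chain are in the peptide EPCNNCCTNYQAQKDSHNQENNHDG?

9

The amide-side-chain residues are Asn (N) and Gln (Q).
Matching residues: N4, N5, N9, Q11, Q13, N18, Q19, N21, N22.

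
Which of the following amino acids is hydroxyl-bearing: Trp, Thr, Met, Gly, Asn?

Serine (S), threonine (T), and tyrosine (Y) each carry a hydroxyl group on the side chain.
Of the listed options, only Thr belongs to this group.

Thr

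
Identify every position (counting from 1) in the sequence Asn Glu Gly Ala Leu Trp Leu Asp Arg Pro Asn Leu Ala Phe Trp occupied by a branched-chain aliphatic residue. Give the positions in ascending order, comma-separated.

5, 7, 12

Matching residues: Leu5, Leu7, Leu12.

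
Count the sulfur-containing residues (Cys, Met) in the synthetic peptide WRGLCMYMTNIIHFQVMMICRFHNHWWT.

6

Matching residues: C5, M6, M8, M17, M18, C20.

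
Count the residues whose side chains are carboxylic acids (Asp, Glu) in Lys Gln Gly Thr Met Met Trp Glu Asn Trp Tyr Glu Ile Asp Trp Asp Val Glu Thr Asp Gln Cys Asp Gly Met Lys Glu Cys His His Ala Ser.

Matching residues: Glu8, Glu12, Asp14, Asp16, Glu18, Asp20, Asp23, Glu27.

8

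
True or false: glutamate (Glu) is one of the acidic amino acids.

Only D (aspartate) and E (glutamate) carry a side-chain carboxylic acid.
Glutamate is in this group.

True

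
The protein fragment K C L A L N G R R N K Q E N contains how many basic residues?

4

The basic amino acids are Lys (K), Arg (R), and His (H).
Matching residues: K1, R8, R9, K11.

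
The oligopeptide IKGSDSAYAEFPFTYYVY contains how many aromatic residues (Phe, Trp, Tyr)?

6

Matching residues: Y8, F11, F13, Y15, Y16, Y18.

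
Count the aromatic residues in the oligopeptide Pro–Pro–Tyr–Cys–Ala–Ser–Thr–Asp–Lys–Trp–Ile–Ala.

Phenylalanine (F), tryptophan (W), and tyrosine (Y) have aromatic ring side chains.
Matching residues: Tyr3, Trp10.

2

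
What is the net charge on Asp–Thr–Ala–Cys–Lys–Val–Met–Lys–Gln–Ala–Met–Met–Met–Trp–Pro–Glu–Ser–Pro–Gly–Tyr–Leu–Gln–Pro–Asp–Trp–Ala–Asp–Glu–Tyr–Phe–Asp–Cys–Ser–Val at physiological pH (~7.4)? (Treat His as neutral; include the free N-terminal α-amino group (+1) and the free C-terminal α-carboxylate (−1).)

The side chains ionized at physiological pH are Lys/Arg (+1) and Asp/Glu (−1); with His treated as neutral, nothing else contributes.
Positive (K, R): Lys5, Lys8 → +2.
Negative (D, E): Asp1, Glu16, Asp24, Asp27, Glu28, Asp31 → −6.
The N-terminus (+1) and C-terminus (−1) cancel.
Net charge = (+2) + (−6) = −4.

-4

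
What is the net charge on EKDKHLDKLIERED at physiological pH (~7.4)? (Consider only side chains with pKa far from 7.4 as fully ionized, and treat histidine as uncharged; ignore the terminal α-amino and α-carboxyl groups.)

At pH ~7.4 the Lys and Arg side chains are protonated (+1), the Asp and Glu side chains are deprotonated (−1), and with His taken as neutral all other side chains carry no charge.
Positive (K, R): K2, K4, K8, R12 → +4.
Negative (D, E): E1, D3, D7, E11, E13, D14 → −6.
Net charge = (+4) + (−6) = −2.

-2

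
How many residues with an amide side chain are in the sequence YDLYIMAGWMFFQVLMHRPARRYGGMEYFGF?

1

Asparagine (N) and glutamine (Q) have uncharged amide side chains.
Matching residues: Q13.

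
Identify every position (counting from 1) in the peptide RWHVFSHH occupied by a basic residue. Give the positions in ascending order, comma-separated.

1, 3, 7, 8

Lysine (K), arginine (R), and histidine (H) have basic, nitrogen-containing side chains.
Matching residues: R1, H3, H7, H8.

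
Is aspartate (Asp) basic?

No

K, R, and H are the three residues with basic side chains (ε-amine, guanidinium, and imidazole respectively).
Aspartate is not in this group.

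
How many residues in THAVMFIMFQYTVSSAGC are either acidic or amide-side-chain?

Acidic: D, E. Amide-side-chain: N, Q.
Acidic residues here: none (0).
Amide-side-chain residues here: Q10 (1).
The two groups share no amino acid, so total = 0 + 1 = 1.

1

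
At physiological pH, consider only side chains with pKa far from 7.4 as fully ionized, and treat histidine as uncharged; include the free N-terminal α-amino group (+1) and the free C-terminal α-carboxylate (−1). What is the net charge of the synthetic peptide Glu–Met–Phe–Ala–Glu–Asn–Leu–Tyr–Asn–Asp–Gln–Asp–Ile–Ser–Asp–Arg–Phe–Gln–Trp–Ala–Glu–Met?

The side chains ionized at physiological pH are Lys/Arg (+1) and Asp/Glu (−1); with His treated as neutral, nothing else contributes.
Positive (K, R): Arg16 → +1.
Negative (D, E): Glu1, Glu5, Asp10, Asp12, Asp15, Glu21 → −6.
The N-terminus (+1) and C-terminus (−1) cancel.
Net charge = (+1) + (−6) = −5.

-5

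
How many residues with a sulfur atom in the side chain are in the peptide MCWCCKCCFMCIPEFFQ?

The sulfur-bearing residues are cysteine (–SH) and methionine (–S–CH₃).
Matching residues: M1, C2, C4, C5, C7, C8, M10, C11.

8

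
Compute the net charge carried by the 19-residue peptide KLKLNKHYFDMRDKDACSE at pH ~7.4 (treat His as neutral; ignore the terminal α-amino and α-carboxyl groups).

+1

Near pH 7.4, K and R contribute +1 each, D and E contribute −1 each, and every other side chain (His included, as stated) is uncharged.
Positive (K, R): K1, K3, K6, R12, K14 → +5.
Negative (D, E): D10, D13, D15, E19 → −4.
Net charge = (+5) + (−4) = +1.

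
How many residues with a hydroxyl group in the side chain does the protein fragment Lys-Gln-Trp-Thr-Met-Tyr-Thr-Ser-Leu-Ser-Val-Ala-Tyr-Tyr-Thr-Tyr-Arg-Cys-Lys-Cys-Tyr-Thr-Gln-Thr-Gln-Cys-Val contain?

12

S, T, and Y are the three residues with a side-chain hydroxyl.
Matching residues: Thr4, Tyr6, Thr7, Ser8, Ser10, Tyr13, Tyr14, Thr15, Tyr16, Tyr21, Thr22, Thr24.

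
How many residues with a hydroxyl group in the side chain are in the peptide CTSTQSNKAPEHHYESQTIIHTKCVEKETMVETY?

The –OH-bearing residues are Ser, Thr (aliphatic alcohols), and Tyr (phenol).
Matching residues: T2, S3, T4, S6, Y14, S16, T18, T22, T29, T33, Y34.

11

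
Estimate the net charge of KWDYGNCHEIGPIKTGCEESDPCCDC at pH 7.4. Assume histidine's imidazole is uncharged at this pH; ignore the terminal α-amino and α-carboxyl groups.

-4

The side chains ionized at physiological pH are Lys/Arg (+1) and Asp/Glu (−1); with His treated as neutral, nothing else contributes.
Positive (K, R): K1, K14 → +2.
Negative (D, E): D3, E9, E18, E19, D21, D25 → −6.
Net charge = (+2) + (−6) = −4.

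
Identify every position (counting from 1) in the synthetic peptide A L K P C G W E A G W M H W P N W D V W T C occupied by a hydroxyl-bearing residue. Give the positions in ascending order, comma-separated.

S, T, and Y are the three residues with a side-chain hydroxyl.
Matching residues: T21.

21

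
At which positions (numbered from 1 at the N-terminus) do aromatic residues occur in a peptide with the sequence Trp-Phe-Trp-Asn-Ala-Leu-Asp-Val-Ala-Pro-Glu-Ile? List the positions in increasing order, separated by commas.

1, 2, 3

Phenylalanine (F), tryptophan (W), and tyrosine (Y) have aromatic ring side chains.
Matching residues: Trp1, Phe2, Trp3.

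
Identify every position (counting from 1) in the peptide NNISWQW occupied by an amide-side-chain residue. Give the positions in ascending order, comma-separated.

Asparagine (N) and glutamine (Q) have uncharged amide side chains.
Matching residues: N1, N2, Q6.

1, 2, 6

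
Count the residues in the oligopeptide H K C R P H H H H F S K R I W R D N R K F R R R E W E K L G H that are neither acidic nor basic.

11

Acidic: D, E. Basic: K, R, H. All other residues are neither.
Matching residues: C3, P5, F10, S11, I14, W15, N18, F21, W26, L29, G30.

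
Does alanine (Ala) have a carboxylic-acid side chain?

The acidic residues are Asp (D) and Glu (E), whose side chains end in a carboxylate group.
Alanine is not in this group.

No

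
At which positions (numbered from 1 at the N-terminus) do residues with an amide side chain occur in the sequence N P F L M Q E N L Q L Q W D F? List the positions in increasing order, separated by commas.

1, 6, 8, 10, 12

Asparagine (N) and glutamine (Q) have uncharged amide side chains.
Matching residues: N1, Q6, N8, Q10, Q12.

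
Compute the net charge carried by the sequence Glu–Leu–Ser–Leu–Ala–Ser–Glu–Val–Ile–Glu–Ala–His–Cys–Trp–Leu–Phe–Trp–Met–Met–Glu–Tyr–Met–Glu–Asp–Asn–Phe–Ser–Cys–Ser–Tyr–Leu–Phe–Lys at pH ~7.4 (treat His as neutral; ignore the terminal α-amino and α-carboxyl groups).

-5

Near pH 7.4, K and R contribute +1 each, D and E contribute −1 each, and every other side chain (His included, as stated) is uncharged.
Positive (K, R): Lys33 → +1.
Negative (D, E): Glu1, Glu7, Glu10, Glu20, Glu23, Asp24 → −6.
Net charge = (+1) + (−6) = −5.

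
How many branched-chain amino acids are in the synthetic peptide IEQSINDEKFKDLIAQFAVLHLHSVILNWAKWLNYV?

12

The BCAAs are Val, Leu, and Ile — aliphatic side chains with a branch point.
Matching residues: I1, I5, L13, I14, V19, L20, L22, V25, I26, L27, L33, V36.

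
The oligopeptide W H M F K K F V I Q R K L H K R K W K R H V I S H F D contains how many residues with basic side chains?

Lysine (K), arginine (R), and histidine (H) have basic, nitrogen-containing side chains.
Matching residues: H2, K5, K6, R11, K12, H14, K15, R16, K17, K19, R20, H21, H25.

13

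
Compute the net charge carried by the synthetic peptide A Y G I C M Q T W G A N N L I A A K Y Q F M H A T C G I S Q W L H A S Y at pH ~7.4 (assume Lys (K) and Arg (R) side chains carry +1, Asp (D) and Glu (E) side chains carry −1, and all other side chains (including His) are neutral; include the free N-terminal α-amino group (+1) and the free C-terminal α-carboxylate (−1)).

Positive (K, R): K18 → +1.
Negative (D, E): none → −0.
The N-terminus (+1) and C-terminus (−1) cancel.
Net charge = (+1) + (−0) = +1.

+1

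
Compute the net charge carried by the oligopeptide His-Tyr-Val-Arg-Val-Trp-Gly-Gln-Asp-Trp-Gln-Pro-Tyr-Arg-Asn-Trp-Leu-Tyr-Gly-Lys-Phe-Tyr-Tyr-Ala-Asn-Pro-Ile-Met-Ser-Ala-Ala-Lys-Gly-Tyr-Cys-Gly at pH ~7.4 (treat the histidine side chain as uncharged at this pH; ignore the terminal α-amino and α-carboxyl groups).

At pH ~7.4 the Lys and Arg side chains are protonated (+1), the Asp and Glu side chains are deprotonated (−1), and with His taken as neutral all other side chains carry no charge.
Positive (K, R): Arg4, Arg14, Lys20, Lys32 → +4.
Negative (D, E): Asp9 → −1.
Net charge = (+4) + (−1) = +3.

+3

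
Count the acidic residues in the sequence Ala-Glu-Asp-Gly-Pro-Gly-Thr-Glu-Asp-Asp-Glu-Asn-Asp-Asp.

Only D (aspartate) and E (glutamate) carry a side-chain carboxylic acid.
Matching residues: Glu2, Asp3, Glu8, Asp9, Asp10, Glu11, Asp13, Asp14.

8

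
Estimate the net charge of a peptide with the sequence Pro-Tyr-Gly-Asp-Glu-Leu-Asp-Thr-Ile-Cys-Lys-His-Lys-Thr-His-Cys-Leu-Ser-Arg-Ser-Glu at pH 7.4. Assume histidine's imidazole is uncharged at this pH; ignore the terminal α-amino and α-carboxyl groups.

-1

The side chains ionized at physiological pH are Lys/Arg (+1) and Asp/Glu (−1); with His treated as neutral, nothing else contributes.
Positive (K, R): Lys11, Lys13, Arg19 → +3.
Negative (D, E): Asp4, Glu5, Asp7, Glu21 → −4.
Net charge = (+3) + (−4) = −1.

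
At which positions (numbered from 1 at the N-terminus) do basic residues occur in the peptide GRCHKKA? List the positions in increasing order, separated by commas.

2, 4, 5, 6

Lysine (K), arginine (R), and histidine (H) have basic, nitrogen-containing side chains.
Matching residues: R2, H4, K5, K6.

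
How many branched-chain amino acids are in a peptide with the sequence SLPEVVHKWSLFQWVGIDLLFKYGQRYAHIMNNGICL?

V, L, and I make up the branched-chain aliphatic group.
Matching residues: L2, V5, V6, L11, V15, I17, L19, L20, I30, I35, L37.

11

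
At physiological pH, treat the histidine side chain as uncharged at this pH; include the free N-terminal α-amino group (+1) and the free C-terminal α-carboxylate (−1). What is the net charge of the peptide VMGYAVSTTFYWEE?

At pH ~7.4 the Lys and Arg side chains are protonated (+1), the Asp and Glu side chains are deprotonated (−1), and with His taken as neutral all other side chains carry no charge.
Positive (K, R): none → +0.
Negative (D, E): E13, E14 → −2.
The N-terminus (+1) and C-terminus (−1) cancel.
Net charge = (+0) + (−2) = −2.

-2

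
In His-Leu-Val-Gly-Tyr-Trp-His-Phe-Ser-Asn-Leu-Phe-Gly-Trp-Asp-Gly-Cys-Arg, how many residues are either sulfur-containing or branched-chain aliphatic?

Sulfur-containing: C, M. Branched-chain aliphatic: I, L, V.
Sulfur-containing residues here: Cys17 (1).
Branched-chain aliphatic residues here: Leu2, Val3, Leu11 (3).
The two groups share no amino acid, so total = 1 + 3 = 4.

4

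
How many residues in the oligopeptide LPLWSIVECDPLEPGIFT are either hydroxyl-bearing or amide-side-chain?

Hydroxyl-bearing: S, T, Y. Amide-side-chain: N, Q.
Hydroxyl-bearing residues here: S5, T18 (2).
Amide-side-chain residues here: none (0).
The two groups share no amino acid, so total = 2 + 0 = 2.

2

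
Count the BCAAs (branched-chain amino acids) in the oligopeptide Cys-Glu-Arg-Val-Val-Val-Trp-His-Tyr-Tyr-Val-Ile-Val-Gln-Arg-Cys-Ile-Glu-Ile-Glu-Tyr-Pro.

Valine (V), leucine (L), and isoleucine (I) are the branched-chain amino acids.
Matching residues: Val4, Val5, Val6, Val11, Ile12, Val13, Ile17, Ile19.

8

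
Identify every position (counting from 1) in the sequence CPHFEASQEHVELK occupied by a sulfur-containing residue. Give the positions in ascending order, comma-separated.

1

Only Cys (C) and Met (M) have a sulfur atom in the side chain.
Matching residues: C1.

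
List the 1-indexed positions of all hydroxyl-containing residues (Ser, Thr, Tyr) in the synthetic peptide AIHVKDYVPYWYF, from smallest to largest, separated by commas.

7, 10, 12

Matching residues: Y7, Y10, Y12.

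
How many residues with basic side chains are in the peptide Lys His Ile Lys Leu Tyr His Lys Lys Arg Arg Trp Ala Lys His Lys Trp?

Lysine (K), arginine (R), and histidine (H) have basic, nitrogen-containing side chains.
Matching residues: Lys1, His2, Lys4, His7, Lys8, Lys9, Arg10, Arg11, Lys14, His15, Lys16.

11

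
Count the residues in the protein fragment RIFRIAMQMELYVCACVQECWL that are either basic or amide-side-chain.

Basic: H, K, R. Amide-side-chain: N, Q.
Basic residues here: R1, R4 (2).
Amide-side-chain residues here: Q8, Q18 (2).
The two groups share no amino acid, so total = 2 + 2 = 4.

4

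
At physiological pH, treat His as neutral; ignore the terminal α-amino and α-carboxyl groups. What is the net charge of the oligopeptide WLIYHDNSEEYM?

The side chains ionized at physiological pH are Lys/Arg (+1) and Asp/Glu (−1); with His treated as neutral, nothing else contributes.
Positive (K, R): none → +0.
Negative (D, E): D6, E9, E10 → −3.
Net charge = (+0) + (−3) = −3.

-3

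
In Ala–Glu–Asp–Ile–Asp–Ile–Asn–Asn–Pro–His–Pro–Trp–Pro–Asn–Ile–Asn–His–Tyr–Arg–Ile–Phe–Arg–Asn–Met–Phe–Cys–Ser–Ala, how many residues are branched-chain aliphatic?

4

V, L, and I make up the branched-chain aliphatic group.
Matching residues: Ile4, Ile6, Ile15, Ile20.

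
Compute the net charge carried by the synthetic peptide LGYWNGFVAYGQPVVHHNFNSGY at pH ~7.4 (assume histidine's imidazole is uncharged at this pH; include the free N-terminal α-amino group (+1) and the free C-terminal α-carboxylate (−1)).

Near pH 7.4, K and R contribute +1 each, D and E contribute −1 each, and every other side chain (His included, as stated) is uncharged.
Positive (K, R): none → +0.
Negative (D, E): none → −0.
The N-terminus (+1) and C-terminus (−1) cancel.
Net charge = (+0) + (−0) = 0.

0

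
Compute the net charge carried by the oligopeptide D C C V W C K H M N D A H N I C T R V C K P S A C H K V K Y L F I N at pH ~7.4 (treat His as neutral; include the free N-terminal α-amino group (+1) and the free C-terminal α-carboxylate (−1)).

+3

The side chains ionized at physiological pH are Lys/Arg (+1) and Asp/Glu (−1); with His treated as neutral, nothing else contributes.
Positive (K, R): K7, R18, K21, K27, K29 → +5.
Negative (D, E): D1, D11 → −2.
The N-terminus (+1) and C-terminus (−1) cancel.
Net charge = (+5) + (−2) = +3.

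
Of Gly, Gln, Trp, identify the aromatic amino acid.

Trp

Phenylalanine (F), tryptophan (W), and tyrosine (Y) have aromatic ring side chains.
Of the listed options, only Trp belongs to this group.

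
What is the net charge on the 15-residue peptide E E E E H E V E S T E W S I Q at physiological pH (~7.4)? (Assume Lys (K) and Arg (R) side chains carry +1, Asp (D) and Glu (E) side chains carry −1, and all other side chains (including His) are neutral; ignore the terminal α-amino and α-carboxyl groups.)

-7

Positive (K, R): none → +0.
Negative (D, E): E1, E2, E3, E4, E6, E8, E11 → −7.
Net charge = (+0) + (−7) = −7.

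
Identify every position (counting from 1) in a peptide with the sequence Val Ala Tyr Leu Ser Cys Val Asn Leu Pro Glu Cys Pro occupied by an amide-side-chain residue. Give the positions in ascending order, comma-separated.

8

Asparagine (N) and glutamine (Q) have uncharged amide side chains.
Matching residues: Asn8.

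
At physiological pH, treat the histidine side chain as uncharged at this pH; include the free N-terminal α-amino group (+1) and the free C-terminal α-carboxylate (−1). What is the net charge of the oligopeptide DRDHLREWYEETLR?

-2

At pH ~7.4 the Lys and Arg side chains are protonated (+1), the Asp and Glu side chains are deprotonated (−1), and with His taken as neutral all other side chains carry no charge.
Positive (K, R): R2, R6, R14 → +3.
Negative (D, E): D1, D3, E7, E10, E11 → −5.
The N-terminus (+1) and C-terminus (−1) cancel.
Net charge = (+3) + (−5) = −2.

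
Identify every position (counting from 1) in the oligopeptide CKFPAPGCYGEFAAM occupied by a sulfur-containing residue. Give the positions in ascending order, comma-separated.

1, 8, 15

The sulfur-bearing residues are cysteine (–SH) and methionine (–S–CH₃).
Matching residues: C1, C8, M15.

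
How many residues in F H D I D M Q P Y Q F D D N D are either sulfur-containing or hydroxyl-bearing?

Sulfur-containing: C, M. Hydroxyl-bearing: S, T, Y.
Sulfur-containing residues here: M6 (1).
Hydroxyl-bearing residues here: Y9 (1).
The two groups share no amino acid, so total = 1 + 1 = 2.

2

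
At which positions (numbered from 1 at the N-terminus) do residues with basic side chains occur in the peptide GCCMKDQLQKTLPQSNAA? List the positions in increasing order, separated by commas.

Lysine (K), arginine (R), and histidine (H) have basic, nitrogen-containing side chains.
Matching residues: K5, K10.

5, 10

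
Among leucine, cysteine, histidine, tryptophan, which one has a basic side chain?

K, R, and H are the three residues with basic side chains (ε-amine, guanidinium, and imidazole respectively).
Of the listed options, only histidine belongs to this group.

histidine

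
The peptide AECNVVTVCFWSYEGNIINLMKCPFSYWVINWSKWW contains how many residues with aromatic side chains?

9

F, W, and Y each carry an aromatic ring on the side chain.
Matching residues: F10, W11, Y13, F25, Y27, W28, W32, W35, W36.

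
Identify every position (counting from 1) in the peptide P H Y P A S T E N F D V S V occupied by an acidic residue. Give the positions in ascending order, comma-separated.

The acidic residues are Asp (D) and Glu (E), whose side chains end in a carboxylate group.
Matching residues: E8, D11.

8, 11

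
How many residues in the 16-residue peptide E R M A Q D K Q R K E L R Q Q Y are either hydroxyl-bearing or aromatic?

1

Hydroxyl-bearing: S, T, Y. Aromatic: F, W, Y.
Hydroxyl-bearing residues here: Y16 (1).
Aromatic residues here: Y16 (1).
Y is in both groups, so the 1 Y residue must not be double-counted.
Total = 1 + 1 − 1 = 1.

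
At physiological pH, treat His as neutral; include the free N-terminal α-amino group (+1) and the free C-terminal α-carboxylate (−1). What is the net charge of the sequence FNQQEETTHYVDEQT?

Near pH 7.4, K and R contribute +1 each, D and E contribute −1 each, and every other side chain (His included, as stated) is uncharged.
Positive (K, R): none → +0.
Negative (D, E): E5, E6, D12, E13 → −4.
The N-terminus (+1) and C-terminus (−1) cancel.
Net charge = (+0) + (−4) = −4.

-4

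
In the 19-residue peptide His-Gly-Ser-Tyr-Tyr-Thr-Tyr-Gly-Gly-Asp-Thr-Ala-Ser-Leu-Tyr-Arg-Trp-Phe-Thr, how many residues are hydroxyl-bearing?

Serine (S), threonine (T), and tyrosine (Y) each carry a hydroxyl group on the side chain.
Matching residues: Ser3, Tyr4, Tyr5, Thr6, Tyr7, Thr11, Ser13, Tyr15, Thr19.

9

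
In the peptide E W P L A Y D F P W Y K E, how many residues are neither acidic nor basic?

9

Acidic: D, E. Basic: K, R, H. All other residues are neither.
Matching residues: W2, P3, L4, A5, Y6, F8, P9, W10, Y11.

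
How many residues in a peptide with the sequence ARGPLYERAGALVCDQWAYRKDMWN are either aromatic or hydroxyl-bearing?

4

Aromatic: F, W, Y. Hydroxyl-bearing: S, T, Y.
Aromatic residues here: Y6, W17, Y19, W24 (4).
Hydroxyl-bearing residues here: Y6, Y19 (2).
Y is in both groups, so the 2 Y residues must not be double-counted.
Total = 4 + 2 − 2 = 4.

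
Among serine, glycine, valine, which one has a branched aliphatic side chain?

V, L, and I make up the branched-chain aliphatic group.
Of the listed options, only valine belongs to this group.

valine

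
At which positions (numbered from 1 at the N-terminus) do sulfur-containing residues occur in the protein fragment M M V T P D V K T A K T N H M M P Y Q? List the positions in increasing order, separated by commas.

1, 2, 15, 16

Cysteine (C, thiol) and methionine (M, thioether) are the two sulfur-containing amino acids.
Matching residues: M1, M2, M15, M16.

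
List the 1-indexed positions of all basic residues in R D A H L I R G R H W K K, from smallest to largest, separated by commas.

Lysine (K), arginine (R), and histidine (H) have basic, nitrogen-containing side chains.
Matching residues: R1, H4, R7, R9, H10, K12, K13.

1, 4, 7, 9, 10, 12, 13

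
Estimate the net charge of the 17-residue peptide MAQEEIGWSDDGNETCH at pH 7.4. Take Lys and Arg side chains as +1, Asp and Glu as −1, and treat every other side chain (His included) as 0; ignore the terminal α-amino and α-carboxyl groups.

Positive (K, R): none → +0.
Negative (D, E): E4, E5, D10, D11, E14 → −5.
Net charge = (+0) + (−5) = −5.

-5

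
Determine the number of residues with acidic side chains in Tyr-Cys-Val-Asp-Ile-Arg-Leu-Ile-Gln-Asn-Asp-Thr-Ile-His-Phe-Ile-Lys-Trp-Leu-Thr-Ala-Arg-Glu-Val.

Only D (aspartate) and E (glutamate) carry a side-chain carboxylic acid.
Matching residues: Asp4, Asp11, Glu23.

3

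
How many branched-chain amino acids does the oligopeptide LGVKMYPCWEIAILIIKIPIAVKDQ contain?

The BCAAs are Val, Leu, and Ile — aliphatic side chains with a branch point.
Matching residues: L1, V3, I11, I13, L14, I15, I16, I18, I20, V22.

10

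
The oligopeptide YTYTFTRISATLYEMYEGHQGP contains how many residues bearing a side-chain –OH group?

S, T, and Y are the three residues with a side-chain hydroxyl.
Matching residues: Y1, T2, Y3, T4, T6, S9, T11, Y13, Y16.

9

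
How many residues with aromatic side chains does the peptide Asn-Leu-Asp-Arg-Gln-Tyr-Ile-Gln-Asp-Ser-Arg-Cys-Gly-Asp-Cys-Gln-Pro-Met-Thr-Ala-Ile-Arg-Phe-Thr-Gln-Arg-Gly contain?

The aromatic amino acids are Phe (F, benzyl), Trp (W, indole), and Tyr (Y, phenol).
Matching residues: Tyr6, Phe23.

2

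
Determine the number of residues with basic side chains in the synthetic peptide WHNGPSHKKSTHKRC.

The basic amino acids are Lys (K), Arg (R), and His (H).
Matching residues: H2, H7, K8, K9, H12, K13, R14.

7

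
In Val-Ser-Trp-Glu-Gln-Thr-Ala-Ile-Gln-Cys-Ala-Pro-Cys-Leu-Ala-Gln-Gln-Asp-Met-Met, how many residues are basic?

0

K, R, and H are the three residues with basic side chains (ε-amine, guanidinium, and imidazole respectively).
None of the 20 residues belong to this group.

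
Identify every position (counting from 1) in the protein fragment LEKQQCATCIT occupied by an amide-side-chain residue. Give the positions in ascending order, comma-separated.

Asparagine (N) and glutamine (Q) have uncharged amide side chains.
Matching residues: Q4, Q5.

4, 5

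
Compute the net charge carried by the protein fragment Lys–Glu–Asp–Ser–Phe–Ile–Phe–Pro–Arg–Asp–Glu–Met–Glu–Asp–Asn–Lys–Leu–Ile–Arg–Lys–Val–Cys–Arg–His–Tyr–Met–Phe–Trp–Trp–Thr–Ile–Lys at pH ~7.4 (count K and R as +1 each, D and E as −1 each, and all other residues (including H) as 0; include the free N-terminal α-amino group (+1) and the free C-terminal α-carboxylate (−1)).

+1

Positive (K, R): Lys1, Arg9, Lys16, Arg19, Lys20, Arg23, Lys32 → +7.
Negative (D, E): Glu2, Asp3, Asp10, Glu11, Glu13, Asp14 → −6.
The N-terminus (+1) and C-terminus (−1) cancel.
Net charge = (+7) + (−6) = +1.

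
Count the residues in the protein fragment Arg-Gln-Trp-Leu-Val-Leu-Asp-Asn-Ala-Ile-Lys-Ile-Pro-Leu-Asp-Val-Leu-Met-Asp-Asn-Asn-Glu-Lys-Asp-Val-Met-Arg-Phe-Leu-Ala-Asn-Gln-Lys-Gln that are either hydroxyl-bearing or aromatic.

2

Hydroxyl-bearing: S, T, Y. Aromatic: F, W, Y.
Hydroxyl-bearing residues here: none (0).
Aromatic residues here: Trp3, Phe28 (2).
(Y belongs to both groups, but none appear in this sequence.) Total = 0 + 2 = 2.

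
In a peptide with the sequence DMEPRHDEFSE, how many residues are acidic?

The acidic residues are Asp (D) and Glu (E), whose side chains end in a carboxylate group.
Matching residues: D1, E3, D7, E8, E11.

5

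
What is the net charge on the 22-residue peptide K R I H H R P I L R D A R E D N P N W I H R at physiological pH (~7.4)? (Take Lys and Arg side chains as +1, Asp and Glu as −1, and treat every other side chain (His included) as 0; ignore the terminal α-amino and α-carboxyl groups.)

Positive (K, R): K1, R2, R6, R10, R13, R22 → +6.
Negative (D, E): D11, E14, D15 → −3.
Net charge = (+6) + (−3) = +3.

+3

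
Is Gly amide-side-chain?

No

Only N (asparagine) and Q (glutamine) carry a side-chain carboxamide.
Glycine is not in this group.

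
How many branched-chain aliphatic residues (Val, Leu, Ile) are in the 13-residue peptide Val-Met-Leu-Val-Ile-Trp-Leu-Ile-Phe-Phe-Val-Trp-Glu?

Matching residues: Val1, Leu3, Val4, Ile5, Leu7, Ile8, Val11.

7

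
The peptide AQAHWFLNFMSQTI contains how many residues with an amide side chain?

3

Asparagine (N) and glutamine (Q) have uncharged amide side chains.
Matching residues: Q2, N8, Q12.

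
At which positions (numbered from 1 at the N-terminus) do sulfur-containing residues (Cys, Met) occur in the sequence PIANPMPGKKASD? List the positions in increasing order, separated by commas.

Matching residues: M6.

6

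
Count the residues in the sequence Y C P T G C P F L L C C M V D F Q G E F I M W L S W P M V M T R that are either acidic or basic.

Acidic: D, E. Basic: H, K, R.
Acidic residues here: D15, E19 (2).
Basic residues here: R32 (1).
The two groups share no amino acid, so total = 2 + 1 = 3.

3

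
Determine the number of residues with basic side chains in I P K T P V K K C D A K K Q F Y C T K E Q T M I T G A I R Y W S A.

7

K, R, and H are the three residues with basic side chains (ε-amine, guanidinium, and imidazole respectively).
Matching residues: K3, K7, K8, K12, K13, K19, R29.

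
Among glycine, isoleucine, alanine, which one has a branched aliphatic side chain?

V, L, and I make up the branched-chain aliphatic group.
Of the listed options, only isoleucine belongs to this group.

isoleucine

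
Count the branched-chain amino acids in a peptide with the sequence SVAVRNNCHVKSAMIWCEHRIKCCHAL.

6

The BCAAs are Val, Leu, and Ile — aliphatic side chains with a branch point.
Matching residues: V2, V4, V10, I15, I21, L27.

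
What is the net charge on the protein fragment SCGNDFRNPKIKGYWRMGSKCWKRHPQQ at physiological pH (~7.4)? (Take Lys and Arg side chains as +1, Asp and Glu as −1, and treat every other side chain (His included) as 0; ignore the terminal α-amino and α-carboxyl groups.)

Positive (K, R): R7, K10, K12, R16, K20, K23, R24 → +7.
Negative (D, E): D5 → −1.
Net charge = (+7) + (−1) = +6.

+6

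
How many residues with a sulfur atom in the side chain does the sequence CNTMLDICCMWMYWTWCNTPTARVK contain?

7

Only Cys (C) and Met (M) have a sulfur atom in the side chain.
Matching residues: C1, M4, C8, C9, M10, M12, C17.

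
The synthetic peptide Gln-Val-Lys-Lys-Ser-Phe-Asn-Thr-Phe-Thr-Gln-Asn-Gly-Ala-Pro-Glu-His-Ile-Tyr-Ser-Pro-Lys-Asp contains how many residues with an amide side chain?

4

The amide-side-chain residues are Asn (N) and Gln (Q).
Matching residues: Gln1, Asn7, Gln11, Asn12.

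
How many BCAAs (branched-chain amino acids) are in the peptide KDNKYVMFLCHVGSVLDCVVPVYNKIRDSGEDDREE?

9

V, L, and I make up the branched-chain aliphatic group.
Matching residues: V6, L9, V12, V15, L16, V19, V20, V22, I26.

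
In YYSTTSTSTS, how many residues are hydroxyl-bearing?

S, T, and Y are the three residues with a side-chain hydroxyl.
Matching residues: Y1, Y2, S3, T4, T5, S6, T7, S8, T9, S10.

10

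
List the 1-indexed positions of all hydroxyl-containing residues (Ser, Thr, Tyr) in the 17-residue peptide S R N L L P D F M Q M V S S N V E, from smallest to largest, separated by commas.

Matching residues: S1, S13, S14.

1, 13, 14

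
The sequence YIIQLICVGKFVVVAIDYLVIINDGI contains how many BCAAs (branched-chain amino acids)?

14

V, L, and I make up the branched-chain aliphatic group.
Matching residues: I2, I3, L5, I6, V8, V12, V13, V14, I16, L19, V20, I21, I22, I26.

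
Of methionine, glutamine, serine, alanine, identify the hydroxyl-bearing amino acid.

serine

The –OH-bearing residues are Ser, Thr (aliphatic alcohols), and Tyr (phenol).
Of the listed options, only serine belongs to this group.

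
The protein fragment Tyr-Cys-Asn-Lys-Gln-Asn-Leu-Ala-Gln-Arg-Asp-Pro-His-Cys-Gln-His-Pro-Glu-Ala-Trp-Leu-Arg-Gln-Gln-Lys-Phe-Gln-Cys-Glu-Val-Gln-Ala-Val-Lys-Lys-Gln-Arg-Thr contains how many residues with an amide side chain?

Only N (asparagine) and Q (glutamine) carry a side-chain carboxamide.
Matching residues: Asn3, Gln5, Asn6, Gln9, Gln15, Gln23, Gln24, Gln27, Gln31, Gln36.

10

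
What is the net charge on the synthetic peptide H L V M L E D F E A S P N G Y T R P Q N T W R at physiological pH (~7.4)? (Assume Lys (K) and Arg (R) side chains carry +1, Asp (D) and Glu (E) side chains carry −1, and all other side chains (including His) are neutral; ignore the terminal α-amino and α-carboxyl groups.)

Positive (K, R): R17, R23 → +2.
Negative (D, E): E6, D7, E9 → −3.
Net charge = (+2) + (−3) = −1.

-1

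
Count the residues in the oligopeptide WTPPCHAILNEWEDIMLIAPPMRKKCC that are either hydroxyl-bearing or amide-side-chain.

Hydroxyl-bearing: S, T, Y. Amide-side-chain: N, Q.
Hydroxyl-bearing residues here: T2 (1).
Amide-side-chain residues here: N10 (1).
The two groups share no amino acid, so total = 1 + 1 = 2.

2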